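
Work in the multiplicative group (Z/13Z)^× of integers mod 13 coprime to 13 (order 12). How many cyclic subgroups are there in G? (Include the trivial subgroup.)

Each element a generates a cyclic subgroup ⟨a⟩; distinct elements may generate the same one (a cyclic group of order d has φ(d) generators).
Cyclic subgroups by order — order 1: 1; order 2: 1; order 3: 1; order 4: 1; order 6: 1; order 12: 1.
Total: 6.

6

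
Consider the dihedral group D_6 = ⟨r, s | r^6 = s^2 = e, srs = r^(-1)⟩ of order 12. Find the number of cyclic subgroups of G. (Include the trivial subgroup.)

10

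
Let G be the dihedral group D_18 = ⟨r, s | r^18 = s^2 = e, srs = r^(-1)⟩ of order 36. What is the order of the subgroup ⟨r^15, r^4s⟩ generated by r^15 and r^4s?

12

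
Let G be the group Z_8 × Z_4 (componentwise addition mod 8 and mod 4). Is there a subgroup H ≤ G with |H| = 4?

Yes

4 | 32. A subgroup of order 4 is {(0,0), (0,1), (0,2), (0,3)}.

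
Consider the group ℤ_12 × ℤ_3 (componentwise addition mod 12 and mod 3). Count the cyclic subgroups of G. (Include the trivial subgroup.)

15

Each element a generates a cyclic subgroup ⟨a⟩; distinct elements may generate the same one (a cyclic group of order d has φ(d) generators).
Cyclic subgroups by order — order 1: 1; order 2: 1; order 3: 4; order 4: 1; order 6: 4; order 12: 4.
Total: 15.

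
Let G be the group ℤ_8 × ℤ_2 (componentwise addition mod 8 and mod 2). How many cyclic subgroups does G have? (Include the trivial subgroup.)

8

Each element a generates a cyclic subgroup ⟨a⟩; distinct elements may generate the same one (a cyclic group of order d has φ(d) generators).
Cyclic subgroups by order — order 1: 1; order 2: 3; order 4: 2; order 8: 2.
Total: 8.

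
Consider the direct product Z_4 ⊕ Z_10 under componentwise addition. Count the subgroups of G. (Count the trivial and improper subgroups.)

|G| = 40, so by Lagrange every subgroup order divides 40. Divisors: 1, 2, 4, 5, 8, 10, 20, 40.
Subgroups by order — order 1: 1; order 2: 3; order 4: 3; order 5: 1; order 8: 1; order 10: 3; order 20: 3; order 40: 1.
Total: 1 + 3 + 3 + 1 + 1 + 3 + 3 + 1 = 16.

16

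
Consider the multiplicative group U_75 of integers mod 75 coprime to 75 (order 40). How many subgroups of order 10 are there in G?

|G| = 40 and 10 | 40, so subgroups of order 10 are possible by Lagrange.
The subgroups of order 10 are: {1, 11, 16, 26, 31, 41, 46, 56, 61, 71}; {1, 14, 16, 29, 31, 44, 46, 59, 61, 74}; {1, 4, 16, 19, 31, 34, 46, 49, 61, 64}.
So G has 3 subgroups of order 10.

3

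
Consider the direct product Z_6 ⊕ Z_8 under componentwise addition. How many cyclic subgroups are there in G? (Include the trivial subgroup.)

Each element a generates a cyclic subgroup ⟨a⟩; distinct elements may generate the same one (a cyclic group of order d has φ(d) generators).
Cyclic subgroups by order — order 1: 1; order 2: 3; order 3: 1; order 4: 2; order 6: 3; order 8: 2; order 12: 2; order 24: 2.
Total: 16.

16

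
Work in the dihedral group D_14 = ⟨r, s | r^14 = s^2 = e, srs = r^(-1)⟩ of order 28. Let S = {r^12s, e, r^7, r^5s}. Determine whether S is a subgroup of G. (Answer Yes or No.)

|S| = 4 divides |G| = 28, consistent with Lagrange.
S contains the identity, every element's inverse is in S, and S is closed under ·: it is a subgroup.

Yes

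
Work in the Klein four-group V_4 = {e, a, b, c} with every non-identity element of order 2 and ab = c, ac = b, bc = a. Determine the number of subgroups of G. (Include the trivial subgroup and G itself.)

|G| = 4, so by Lagrange every subgroup order divides 4. Divisors: 1, 2, 4.
Subgroups by order — order 1: 1; order 2: 3; order 4: 1.
Total: 1 + 3 + 1 = 5.

5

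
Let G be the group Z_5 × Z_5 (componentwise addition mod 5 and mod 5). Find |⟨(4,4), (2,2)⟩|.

5

|⟨(4,4)⟩| = 5 and |⟨(2,2)⟩| = 5, so |H| is a multiple of lcm(5, 5) = 5 and divides |G| = 25.
Closing under the operation: H = {(0,0), (1,1), (2,2), (3,3), (4,4)}, so |H| = 5.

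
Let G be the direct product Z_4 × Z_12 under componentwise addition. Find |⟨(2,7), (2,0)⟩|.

|⟨(2,7)⟩| = 12 and |⟨(2,0)⟩| = 2, so |H| is a multiple of lcm(12, 2) = 12 and divides |G| = 48.
Closing under the operation: H = {(0,0), (0,1), (0,2), (0,3), (0,4), (0,5), (0,6), (0,7), (0,8), (0,9), (0,10), (0,11), (2,0), (2,1), (2,2), (2,3), (2,4), (2,5), (2,6), (2,7), (2,8), (2,9), (2,10), (2,11)}, so |H| = 24.

24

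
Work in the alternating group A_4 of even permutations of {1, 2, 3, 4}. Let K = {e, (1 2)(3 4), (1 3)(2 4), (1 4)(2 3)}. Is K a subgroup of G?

Yes

|K| = 4 divides |G| = 12, consistent with Lagrange.
K contains the identity, every element's inverse is in K, and K is closed under ∘: it is a subgroup.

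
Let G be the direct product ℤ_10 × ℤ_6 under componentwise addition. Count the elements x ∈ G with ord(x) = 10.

An element (a,b) has order lcm(ord(a), ord(b)); count pairs with lcm equal to 10.
Enumerating gives 12 such elements.

12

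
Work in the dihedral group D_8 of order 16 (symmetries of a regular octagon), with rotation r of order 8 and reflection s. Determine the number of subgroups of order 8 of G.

|G| = 16 and 8 | 16, so subgroups of order 8 are possible by Lagrange.
The subgroups of order 8 are: {e, r, r^2, r^3, r^4, r^5, r^6, r^7}; {e, r^2, r^4, r^6, s, r^2s, r^4s, r^6s}; {e, r^2, r^4, r^6, rs, r^3s, r^5s, r^7s}.
So G has 3 subgroups of order 8.

3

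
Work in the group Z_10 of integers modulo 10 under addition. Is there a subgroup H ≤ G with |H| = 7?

No

7 does not divide |G| = 10, so by Lagrange no subgroup of order 7 exists.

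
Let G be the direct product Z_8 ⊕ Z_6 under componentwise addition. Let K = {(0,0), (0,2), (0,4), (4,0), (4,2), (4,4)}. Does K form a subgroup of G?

Yes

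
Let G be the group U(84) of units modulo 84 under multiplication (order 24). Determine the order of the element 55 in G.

Compute successive powers of 55 mod 84: 55, 1; 55^2 ≡ 1 (mod 84).
So |⟨55⟩| = 2.

2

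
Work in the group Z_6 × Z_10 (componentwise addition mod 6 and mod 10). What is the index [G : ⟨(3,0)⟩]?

30

|⟨(3,0)⟩| = 2 and |G| = 60.
By Lagrange, [G : H] = |G|/|H| = 60/2 = 30.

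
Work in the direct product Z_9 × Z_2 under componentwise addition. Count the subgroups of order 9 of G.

|G| = 18 and 9 | 18, so subgroups of order 9 are possible by Lagrange.
The subgroups of order 9 are: {(0,0), (1,0), (2,0), (3,0), (4,0), (5,0), (6,0), (7,0), (8,0)}.
So G has 1 subgroup of order 9.

1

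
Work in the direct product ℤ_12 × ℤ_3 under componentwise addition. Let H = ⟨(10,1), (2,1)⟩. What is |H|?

18

|⟨(10,1)⟩| = 6 and |⟨(2,1)⟩| = 6, so |H| is a multiple of lcm(6, 6) = 6 and divides |G| = 36.
Closing under the operation: H = {(0,0), (0,1), (0,2), (2,0), (2,1), (2,2), (4,0), (4,1), (4,2), (6,0), (6,1), (6,2), (8,0), (8,1), (8,2), (10,0), (10,1), (10,2)}, so |H| = 18.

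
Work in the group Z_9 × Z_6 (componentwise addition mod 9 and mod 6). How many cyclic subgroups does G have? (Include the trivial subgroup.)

16

A cyclic subgroup of order d is generated by each of its φ(d) elements of order d, so the cyclic subgroups of order d number (#elements of order d)/φ(d).
Cyclic subgroups by order — order 1: 1; order 2: 1; order 3: 4; order 6: 4; order 9: 3; order 18: 3.
Total: 16.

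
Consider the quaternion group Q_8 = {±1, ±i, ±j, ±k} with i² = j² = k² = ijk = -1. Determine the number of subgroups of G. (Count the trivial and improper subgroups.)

6

|G| = 8, so by Lagrange every subgroup order divides 8. Divisors: 1, 2, 4, 8.
Subgroups by order — order 1: 1; order 2: 1; order 4: 3; order 8: 1.
Total: 1 + 1 + 3 + 1 = 6.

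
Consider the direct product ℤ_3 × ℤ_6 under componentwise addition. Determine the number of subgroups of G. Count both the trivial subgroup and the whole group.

|G| = 18, so by Lagrange every subgroup order divides 18. Divisors: 1, 2, 3, 6, 9, 18.
Subgroups by order — order 1: 1; order 2: 1; order 3: 4; order 6: 4; order 9: 1; order 18: 1.
Total: 1 + 1 + 4 + 4 + 1 + 1 = 12.

12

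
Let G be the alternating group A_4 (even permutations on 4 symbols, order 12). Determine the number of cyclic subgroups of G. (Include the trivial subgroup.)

Group the elements of G by the cyclic subgroup they generate; each cyclic subgroup of order d accounts for φ(d) elements.
Cyclic subgroups by order — order 1: 1; order 2: 3; order 3: 4.
Total: 8.

8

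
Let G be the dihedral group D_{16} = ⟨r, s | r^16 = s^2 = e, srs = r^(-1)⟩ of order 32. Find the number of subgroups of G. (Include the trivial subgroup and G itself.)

|G| = 32, so by Lagrange every subgroup order divides 32. Divisors: 1, 2, 4, 8, 16, 32.
Subgroups by order — order 1: 1; order 2: 17; order 4: 9; order 8: 5; order 16: 3; order 32: 1.
Total: 1 + 17 + 9 + 5 + 3 + 1 = 36.

36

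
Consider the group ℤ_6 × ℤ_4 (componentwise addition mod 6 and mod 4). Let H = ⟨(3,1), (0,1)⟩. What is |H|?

|⟨(3,1)⟩| = 4 and |⟨(0,1)⟩| = 4, so |H| is a multiple of lcm(4, 4) = 4 and divides |G| = 24.
Closing under the operation: H = {(0,0), (0,1), (0,2), (0,3), (3,0), (3,1), (3,2), (3,3)}, so |H| = 8.

8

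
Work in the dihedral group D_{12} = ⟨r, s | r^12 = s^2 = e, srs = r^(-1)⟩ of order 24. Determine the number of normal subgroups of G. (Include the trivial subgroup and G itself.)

G has 34 subgroups. Checking conjugation-invariance by order — order 1: 1/1 normal; order 2: 1/13 normal; order 3: 1/1 normal; order 4: 1/7 normal; order 6: 1/5 normal; order 8: 0/3 normal; order 12: 3/3 normal; order 24: 1/1 normal.
Total normal subgroups: 9.

9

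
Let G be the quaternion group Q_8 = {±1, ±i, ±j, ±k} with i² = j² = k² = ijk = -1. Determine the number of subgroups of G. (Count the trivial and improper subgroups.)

6

|G| = 8, so by Lagrange every subgroup order divides 8. Divisors: 1, 2, 4, 8.
Subgroups by order — order 1: 1; order 2: 1; order 4: 3; order 8: 1.
Total: 1 + 1 + 3 + 1 = 6.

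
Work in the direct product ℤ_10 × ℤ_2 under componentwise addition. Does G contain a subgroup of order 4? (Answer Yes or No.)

4 | 20. A subgroup of order 4 is {(0,0), (0,1), (5,0), (5,1)}.

Yes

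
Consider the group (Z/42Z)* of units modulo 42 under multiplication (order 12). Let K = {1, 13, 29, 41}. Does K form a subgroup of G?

|K| = 4 divides |G| = 12, consistent with Lagrange.
K contains the identity, every element's inverse is in K, and K is closed under ·: it is a subgroup.

Yes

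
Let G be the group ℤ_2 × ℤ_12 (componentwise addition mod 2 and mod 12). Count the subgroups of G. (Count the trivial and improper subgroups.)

16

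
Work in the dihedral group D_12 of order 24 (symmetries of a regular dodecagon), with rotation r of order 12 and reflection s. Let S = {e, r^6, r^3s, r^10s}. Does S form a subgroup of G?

Closure fails: r^3s · r^10s = r^5 ∉ S. So S is not a subgroup.

No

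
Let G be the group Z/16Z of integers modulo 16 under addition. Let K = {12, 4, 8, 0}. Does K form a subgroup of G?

Yes

|K| = 4 divides |G| = 16, consistent with Lagrange.
K contains the identity, every element's inverse is in K, and K is closed under +: it is a subgroup.
In fact K = ⟨4⟩.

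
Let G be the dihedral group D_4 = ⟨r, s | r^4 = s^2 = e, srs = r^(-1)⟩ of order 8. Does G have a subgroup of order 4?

Yes

4 | 8. A subgroup of order 4 is {e, r, r^2, r^3}.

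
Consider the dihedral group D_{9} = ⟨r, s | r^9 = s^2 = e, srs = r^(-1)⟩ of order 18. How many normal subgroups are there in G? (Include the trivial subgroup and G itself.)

G has 16 subgroups. Checking conjugation-invariance by order — order 1: 1/1 normal; order 2: 0/9 normal; order 3: 1/1 normal; order 6: 0/3 normal; order 9: 1/1 normal; order 18: 1/1 normal.
Total normal subgroups: 4.

4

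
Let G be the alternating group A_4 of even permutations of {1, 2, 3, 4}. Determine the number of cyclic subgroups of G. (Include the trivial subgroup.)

8

A cyclic subgroup of order d is generated by each of its φ(d) elements of order d, so the cyclic subgroups of order d number (#elements of order d)/φ(d).
Cyclic subgroups by order — order 1: 1; order 2: 3; order 3: 4.
Total: 8.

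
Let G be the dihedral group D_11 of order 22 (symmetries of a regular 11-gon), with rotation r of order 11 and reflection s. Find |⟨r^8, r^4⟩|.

11

|⟨r^8⟩| = 11 and |⟨r^4⟩| = 11, so |H| is a multiple of lcm(11, 11) = 11 and divides |G| = 22.
Closing under the operation: H = {e, r, r^2, r^3, r^4, r^5, r^6, r^7, r^8, r^9, r^10}, so |H| = 11.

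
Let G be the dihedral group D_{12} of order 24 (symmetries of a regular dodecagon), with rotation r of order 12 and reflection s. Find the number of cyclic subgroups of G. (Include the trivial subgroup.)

Group the elements of G by the cyclic subgroup they generate; each cyclic subgroup of order d accounts for φ(d) elements.
Cyclic subgroups by order — order 1: 1; order 2: 13; order 3: 1; order 4: 1; order 6: 1; order 12: 1.
Total: 18.

18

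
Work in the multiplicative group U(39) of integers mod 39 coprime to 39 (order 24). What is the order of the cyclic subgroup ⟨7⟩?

Compute successive powers of 7 mod 39: 7, 10, 31, 22, 37, 25, 19, 16, …; 7^12 ≡ 1 (mod 39).
So |⟨7⟩| = 12.

12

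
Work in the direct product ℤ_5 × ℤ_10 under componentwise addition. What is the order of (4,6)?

5

The order of (4,6) in Z_5 × Z_10 is lcm(ord(4) in Z_5, ord(6) in Z_10).
ord(4) = 5 and ord(6) = 5, so |⟨(4,6)⟩| = lcm(5, 5) = 5.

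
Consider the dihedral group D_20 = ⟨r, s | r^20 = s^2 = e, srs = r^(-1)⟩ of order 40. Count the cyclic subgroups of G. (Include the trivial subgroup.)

26

Each element a generates a cyclic subgroup ⟨a⟩; distinct elements may generate the same one (a cyclic group of order d has φ(d) generators).
Cyclic subgroups by order — order 1: 1; order 2: 21; order 4: 1; order 5: 1; order 10: 1; order 20: 1.
Total: 26.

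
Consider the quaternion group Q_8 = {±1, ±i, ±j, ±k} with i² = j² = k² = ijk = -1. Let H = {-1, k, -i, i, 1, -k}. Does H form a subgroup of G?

|H| = 6 does not divide |G| = 8, so by Lagrange H is not a subgroup.

No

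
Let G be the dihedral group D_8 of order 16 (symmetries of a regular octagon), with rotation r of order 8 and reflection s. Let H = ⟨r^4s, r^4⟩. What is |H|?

|⟨r^4s⟩| = 2 and |⟨r^4⟩| = 2, so |H| is a multiple of lcm(2, 2) = 2 and divides |G| = 16.
Closing under the operation: H = {e, r^4, s, r^4s}, so |H| = 4.

4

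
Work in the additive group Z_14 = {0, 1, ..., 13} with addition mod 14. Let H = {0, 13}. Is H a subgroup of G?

No

13 ∈ H but its inverse 1 ∉ H, so H is not a subgroup.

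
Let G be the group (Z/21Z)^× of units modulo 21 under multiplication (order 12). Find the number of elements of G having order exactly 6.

The elements of order 6 are: 2, 5, 10, 11, 17, 19.
That's 6.

6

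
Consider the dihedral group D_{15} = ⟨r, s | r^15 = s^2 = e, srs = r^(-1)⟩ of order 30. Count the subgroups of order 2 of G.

|G| = 30 and 2 | 30, so subgroups of order 2 are possible by Lagrange.
The subgroups of order 2 are: {e, r^10s}; {e, r^11s}; {e, r^12s}; {e, r^13s}; … (15 in all).
So G has 15 subgroups of order 2.

15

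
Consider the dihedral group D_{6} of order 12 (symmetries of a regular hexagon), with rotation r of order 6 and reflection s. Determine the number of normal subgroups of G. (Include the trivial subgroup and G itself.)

7

G has 16 subgroups. Checking conjugation-invariance by order — order 1: 1/1 normal; order 2: 1/7 normal; order 3: 1/1 normal; order 4: 0/3 normal; order 6: 3/3 normal; order 12: 1/1 normal.
Total normal subgroups: 7.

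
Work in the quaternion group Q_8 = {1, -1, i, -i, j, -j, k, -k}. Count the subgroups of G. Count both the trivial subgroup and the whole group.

6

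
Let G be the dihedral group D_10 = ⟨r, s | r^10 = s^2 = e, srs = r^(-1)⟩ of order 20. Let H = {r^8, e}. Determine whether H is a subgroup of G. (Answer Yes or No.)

No

r^8 ∈ H but its inverse r^2 ∉ H, so H is not a subgroup.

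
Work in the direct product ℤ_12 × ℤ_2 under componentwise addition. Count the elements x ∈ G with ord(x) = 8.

An element (a,b) has order lcm(ord(a), ord(b)); count pairs with lcm equal to 8.
Enumerating gives 0 such elements.

0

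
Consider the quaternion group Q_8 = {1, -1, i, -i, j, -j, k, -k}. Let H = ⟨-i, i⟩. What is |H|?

4

|⟨-i⟩| = 4 and |⟨i⟩| = 4, so |H| is a multiple of lcm(4, 4) = 4 and divides |G| = 8.
Closing under the operation: H = {1, -1, i, -i}, so |H| = 4.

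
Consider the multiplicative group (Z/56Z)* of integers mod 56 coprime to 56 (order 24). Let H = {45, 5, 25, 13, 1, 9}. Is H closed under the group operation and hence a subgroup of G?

Yes

|H| = 6 divides |G| = 24, consistent with Lagrange.
H contains the identity, every element's inverse is in H, and H is closed under ·: it is a subgroup.
In fact H = ⟨45⟩.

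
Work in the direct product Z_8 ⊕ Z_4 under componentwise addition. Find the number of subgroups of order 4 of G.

|G| = 32 and 4 | 32, so subgroups of order 4 are possible by Lagrange.
The subgroups of order 4 are: {(0,0), (0,1), (0,2), (0,3)}; {(0,0), (0,2), (4,0), (4,2)}; {(0,0), (0,2), (4,1), (4,3)}; {(0,0), (2,0), (4,0), (6,0)}; … (7 in all).
So G has 7 subgroups of order 4.

7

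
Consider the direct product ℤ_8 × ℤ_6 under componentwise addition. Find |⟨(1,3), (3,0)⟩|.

16

|⟨(1,3)⟩| = 8 and |⟨(3,0)⟩| = 8, so |H| is a multiple of lcm(8, 8) = 8 and divides |G| = 48.
Closing under the operation: H = {(0,0), (0,3), (1,0), (1,3), (2,0), (2,3), (3,0), (3,3), (4,0), (4,3), (5,0), (5,3), (6,0), (6,3), (7,0), (7,3)}, so |H| = 16.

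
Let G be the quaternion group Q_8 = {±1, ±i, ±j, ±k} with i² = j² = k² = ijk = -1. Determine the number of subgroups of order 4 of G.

3

|G| = 8 and 4 | 8, so subgroups of order 4 are possible by Lagrange.
The subgroups of order 4 are: {1, -1, i, -i}; {1, -1, j, -j}; {1, -1, k, -k}.
So G has 3 subgroups of order 4.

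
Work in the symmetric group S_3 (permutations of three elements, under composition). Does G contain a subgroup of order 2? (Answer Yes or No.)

2 | 6. A subgroup of order 2 is {e, (1 2)}.

Yes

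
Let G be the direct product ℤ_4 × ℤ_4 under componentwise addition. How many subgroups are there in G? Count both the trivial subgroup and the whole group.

15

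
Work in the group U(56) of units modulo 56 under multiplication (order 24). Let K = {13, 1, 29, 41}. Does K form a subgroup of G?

Yes

|K| = 4 divides |G| = 24, consistent with Lagrange.
K contains the identity, every element's inverse is in K, and K is closed under ·: it is a subgroup.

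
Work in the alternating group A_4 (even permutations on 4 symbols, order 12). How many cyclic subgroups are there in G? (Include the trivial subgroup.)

Group the elements of G by the cyclic subgroup they generate; each cyclic subgroup of order d accounts for φ(d) elements.
Cyclic subgroups by order — order 1: 1; order 2: 3; order 3: 4.
Total: 8.

8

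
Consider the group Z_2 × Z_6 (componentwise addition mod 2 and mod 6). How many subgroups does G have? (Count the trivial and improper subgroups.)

10

|G| = 12, so by Lagrange every subgroup order divides 12. Divisors: 1, 2, 3, 4, 6, 12.
Subgroups by order — order 1: 1; order 2: 3; order 3: 1; order 4: 1; order 6: 3; order 12: 1.
Total: 1 + 3 + 1 + 1 + 3 + 1 = 10.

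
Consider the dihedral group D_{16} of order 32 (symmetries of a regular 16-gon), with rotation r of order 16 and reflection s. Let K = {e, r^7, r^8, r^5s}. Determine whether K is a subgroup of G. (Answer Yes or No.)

No

r^7 ∈ K but its inverse r^9 ∉ K, so K is not a subgroup.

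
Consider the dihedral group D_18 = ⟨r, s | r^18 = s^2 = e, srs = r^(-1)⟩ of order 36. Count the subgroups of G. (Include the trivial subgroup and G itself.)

45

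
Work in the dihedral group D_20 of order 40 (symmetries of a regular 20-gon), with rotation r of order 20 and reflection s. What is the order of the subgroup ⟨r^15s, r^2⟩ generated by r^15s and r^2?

|⟨r^15s⟩| = 2 and |⟨r^2⟩| = 10, so |H| is a multiple of lcm(2, 10) = 10 and divides |G| = 40.
Closing under the operation: H = {e, r^2, r^4, r^6, r^8, r^10, r^12, r^14, r^16, r^18, rs, r^3s, r^5s, r^7s, r^9s, r^11s, r^13s, r^15s, r^17s, r^19s}, so |H| = 20.

20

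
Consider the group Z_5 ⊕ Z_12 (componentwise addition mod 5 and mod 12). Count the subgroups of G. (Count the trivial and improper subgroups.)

12

|G| = 60, so by Lagrange every subgroup order divides 60. Divisors: 1, 2, 3, 4, 5, 6, 10, 12, 15, 20, 30, 60.
Subgroups by order — order 1: 1; order 2: 1; order 3: 1; order 4: 1; order 5: 1; order 6: 1; order 10: 1; order 12: 1; order 15: 1; order 20: 1; order 30: 1; order 60: 1.
Total: 1 + 1 + 1 + 1 + 1 + 1 + 1 + 1 + 1 + 1 + 1 + 1 = 12.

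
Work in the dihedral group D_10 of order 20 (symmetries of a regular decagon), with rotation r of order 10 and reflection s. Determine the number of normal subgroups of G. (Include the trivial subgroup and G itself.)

G has 22 subgroups. Checking conjugation-invariance by order — order 1: 1/1 normal; order 2: 1/11 normal; order 4: 0/5 normal; order 5: 1/1 normal; order 10: 3/3 normal; order 20: 1/1 normal.
Total normal subgroups: 7.

7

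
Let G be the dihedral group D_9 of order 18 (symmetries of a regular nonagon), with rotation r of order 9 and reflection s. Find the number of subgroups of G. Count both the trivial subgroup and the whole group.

|G| = 18, so by Lagrange every subgroup order divides 18. Divisors: 1, 2, 3, 6, 9, 18.
Subgroups by order — order 1: 1; order 2: 9; order 3: 1; order 6: 3; order 9: 1; order 18: 1.
Total: 1 + 9 + 1 + 3 + 1 + 1 = 16.

16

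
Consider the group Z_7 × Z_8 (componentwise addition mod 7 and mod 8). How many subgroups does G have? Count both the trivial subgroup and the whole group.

8

|G| = 56, so by Lagrange every subgroup order divides 56. Divisors: 1, 2, 4, 7, 8, 14, 28, 56.
Subgroups by order — order 1: 1; order 2: 1; order 4: 1; order 7: 1; order 8: 1; order 14: 1; order 28: 1; order 56: 1.
Total: 1 + 1 + 1 + 1 + 1 + 1 + 1 + 1 = 8.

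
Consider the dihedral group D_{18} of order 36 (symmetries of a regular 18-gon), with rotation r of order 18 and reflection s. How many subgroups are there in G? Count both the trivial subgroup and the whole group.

45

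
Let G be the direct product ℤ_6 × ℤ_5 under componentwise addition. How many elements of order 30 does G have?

8

An element (a,b) has order lcm(ord(a), ord(b)); count pairs with lcm equal to 30.
Enumerating gives 8 such elements.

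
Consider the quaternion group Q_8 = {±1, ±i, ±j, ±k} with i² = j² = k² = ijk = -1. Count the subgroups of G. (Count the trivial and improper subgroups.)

6

|G| = 8, so by Lagrange every subgroup order divides 8. Divisors: 1, 2, 4, 8.
Subgroups by order — order 1: 1; order 2: 1; order 4: 3; order 8: 1.
Total: 1 + 1 + 3 + 1 = 6.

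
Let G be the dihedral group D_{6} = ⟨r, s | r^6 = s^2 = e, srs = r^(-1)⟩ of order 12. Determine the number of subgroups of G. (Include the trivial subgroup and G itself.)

|G| = 12, so by Lagrange every subgroup order divides 12. Divisors: 1, 2, 3, 4, 6, 12.
Subgroups by order — order 1: 1; order 2: 7; order 3: 1; order 4: 3; order 6: 3; order 12: 1.
Total: 1 + 7 + 1 + 3 + 3 + 1 = 16.

16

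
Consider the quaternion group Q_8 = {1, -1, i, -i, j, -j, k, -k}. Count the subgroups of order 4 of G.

|G| = 8 and 4 | 8, so subgroups of order 4 are possible by Lagrange.
The subgroups of order 4 are: {1, -1, i, -i}; {1, -1, j, -j}; {1, -1, k, -k}.
So G has 3 subgroups of order 4.

3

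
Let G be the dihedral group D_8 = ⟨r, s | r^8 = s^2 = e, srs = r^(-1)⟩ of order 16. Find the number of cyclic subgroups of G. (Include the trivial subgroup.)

12

Group the elements of G by the cyclic subgroup they generate; each cyclic subgroup of order d accounts for φ(d) elements.
Cyclic subgroups by order — order 1: 1; order 2: 9; order 4: 1; order 8: 1.
Total: 12.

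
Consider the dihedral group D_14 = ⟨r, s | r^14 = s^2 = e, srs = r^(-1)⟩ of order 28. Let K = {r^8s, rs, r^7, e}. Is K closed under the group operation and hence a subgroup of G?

Yes

|K| = 4 divides |G| = 28, consistent with Lagrange.
K contains the identity, every element's inverse is in K, and K is closed under ·: it is a subgroup.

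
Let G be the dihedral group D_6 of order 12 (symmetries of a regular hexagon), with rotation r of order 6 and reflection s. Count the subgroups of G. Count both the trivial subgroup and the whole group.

16

|G| = 12, so by Lagrange every subgroup order divides 12. Divisors: 1, 2, 3, 4, 6, 12.
Subgroups by order — order 1: 1; order 2: 7; order 3: 1; order 4: 3; order 6: 3; order 12: 1.
Total: 1 + 7 + 1 + 3 + 3 + 1 = 16.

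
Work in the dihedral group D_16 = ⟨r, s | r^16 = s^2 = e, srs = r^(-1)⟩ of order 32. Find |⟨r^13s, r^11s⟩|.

|⟨r^13s⟩| = 2 and |⟨r^11s⟩| = 2, so |H| is a multiple of lcm(2, 2) = 2 and divides |G| = 32.
Closing under the operation: H = {e, r^2, r^4, r^6, r^8, r^10, r^12, r^14, rs, r^3s, r^5s, r^7s, r^9s, r^11s, r^13s, r^15s}, so |H| = 16.

16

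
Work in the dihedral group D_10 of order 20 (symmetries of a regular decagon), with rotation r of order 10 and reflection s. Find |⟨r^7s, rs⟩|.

10

|⟨r^7s⟩| = 2 and |⟨rs⟩| = 2, so |H| is a multiple of lcm(2, 2) = 2 and divides |G| = 20.
Closing under the operation: H = {e, r^2, r^4, r^6, r^8, rs, r^3s, r^5s, r^7s, r^9s}, so |H| = 10.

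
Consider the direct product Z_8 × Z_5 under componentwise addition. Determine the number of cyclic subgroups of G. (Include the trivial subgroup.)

8

Group the elements of G by the cyclic subgroup they generate; each cyclic subgroup of order d accounts for φ(d) elements.
Cyclic subgroups by order — order 1: 1; order 2: 1; order 4: 1; order 5: 1; order 8: 1; order 10: 1; order 20: 1; order 40: 1.
Total: 8.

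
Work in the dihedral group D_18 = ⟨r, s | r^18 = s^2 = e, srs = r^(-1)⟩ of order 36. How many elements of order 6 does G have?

The elements of order 6 are: r^3, r^15.
That's 2.

2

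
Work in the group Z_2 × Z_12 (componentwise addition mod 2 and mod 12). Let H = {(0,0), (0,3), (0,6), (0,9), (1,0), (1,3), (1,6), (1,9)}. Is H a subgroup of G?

|H| = 8 divides |G| = 24, consistent with Lagrange.
H contains the identity, every element's inverse is in H, and H is closed under +: it is a subgroup.

Yes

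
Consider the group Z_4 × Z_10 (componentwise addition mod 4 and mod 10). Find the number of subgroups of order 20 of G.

|G| = 40 and 20 | 40, so subgroups of order 20 are possible by Lagrange.
The subgroups of order 20 are: {(0,0), (0,1), (0,2), (0,3), (0,4), (0,5), (0,6), (0,7), (0,8), (0,9), (2,0), (2,1), (2,2), (2,3), (2,4), (2,5), (2,6), (2,7), (2,8), (2,9)}; {(0,0), (0,2), (0,4), (0,6), (0,8), (1,0), (1,2), (1,4), (1,6), (1,8), (2,0), (2,2), (2,4), (2,6), (2,8), (3,0), (3,2), (3,4), (3,6), (3,8)}; {(0,0), (0,2), (0,4), (0,6), (0,8), (1,1), (1,3), (1,5), (1,7), (1,9), (2,0), (2,2), (2,4), (2,6), (2,8), (3,1), (3,3), (3,5), (3,7), (3,9)}.
So G has 3 subgroups of order 20.

3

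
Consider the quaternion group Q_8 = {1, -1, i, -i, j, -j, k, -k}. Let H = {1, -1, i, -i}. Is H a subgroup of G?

|H| = 4 divides |G| = 8, consistent with Lagrange.
H contains the identity, every element's inverse is in H, and H is closed under ·: it is a subgroup.
In fact H = ⟨-i⟩.

Yes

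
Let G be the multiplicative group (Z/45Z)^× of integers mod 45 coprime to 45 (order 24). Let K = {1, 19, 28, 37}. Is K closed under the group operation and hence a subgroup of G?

|K| = 4 divides |G| = 24, consistent with Lagrange.
K contains the identity, every element's inverse is in K, and K is closed under ·: it is a subgroup.
In fact K = ⟨28⟩.

Yes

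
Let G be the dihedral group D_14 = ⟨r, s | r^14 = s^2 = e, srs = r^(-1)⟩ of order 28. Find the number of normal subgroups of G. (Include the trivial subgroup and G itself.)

7

G has 28 subgroups. Checking conjugation-invariance by order — order 1: 1/1 normal; order 2: 1/15 normal; order 4: 0/7 normal; order 7: 1/1 normal; order 14: 3/3 normal; order 28: 1/1 normal.
Total normal subgroups: 7.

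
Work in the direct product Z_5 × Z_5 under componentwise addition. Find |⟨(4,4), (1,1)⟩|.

5

|⟨(4,4)⟩| = 5 and |⟨(1,1)⟩| = 5, so |H| is a multiple of lcm(5, 5) = 5 and divides |G| = 25.
Closing under the operation: H = {(0,0), (1,1), (2,2), (3,3), (4,4)}, so |H| = 5.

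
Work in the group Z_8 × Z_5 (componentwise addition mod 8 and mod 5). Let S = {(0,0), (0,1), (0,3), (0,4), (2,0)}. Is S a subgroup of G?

No

(0,3) ∈ S but its inverse (0,2) ∉ S, so S is not a subgroup.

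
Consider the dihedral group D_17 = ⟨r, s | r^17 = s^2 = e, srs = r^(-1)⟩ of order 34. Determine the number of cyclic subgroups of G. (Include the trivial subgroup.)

19

A cyclic subgroup of order d is generated by each of its φ(d) elements of order d, so the cyclic subgroups of order d number (#elements of order d)/φ(d).
Cyclic subgroups by order — order 1: 1; order 2: 17; order 17: 1.
Total: 19.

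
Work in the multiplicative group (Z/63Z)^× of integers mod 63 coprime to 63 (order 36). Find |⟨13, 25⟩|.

18

|⟨13⟩| = 6 and |⟨25⟩| = 3, so |H| is a multiple of lcm(6, 3) = 6 and divides |G| = 36.
Closing under the operation: H = {1, 4, 10, 13, 16, 19, 22, 25, 31, 34, 37, 40, 43, 46, 52, 55, 58, 61}, so |H| = 18.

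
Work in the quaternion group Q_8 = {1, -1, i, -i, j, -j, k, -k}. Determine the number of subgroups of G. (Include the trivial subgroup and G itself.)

|G| = 8, so by Lagrange every subgroup order divides 8. Divisors: 1, 2, 4, 8.
Subgroups by order — order 1: 1; order 2: 1; order 4: 3; order 8: 1.
Total: 1 + 1 + 3 + 1 = 6.

6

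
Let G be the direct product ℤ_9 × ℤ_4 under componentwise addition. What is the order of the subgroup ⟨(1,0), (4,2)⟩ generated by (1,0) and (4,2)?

18

|⟨(1,0)⟩| = 9 and |⟨(4,2)⟩| = 18, so |H| is a multiple of lcm(9, 18) = 18 and divides |G| = 36.
Closing under the operation: H = {(0,0), (0,2), (1,0), (1,2), (2,0), (2,2), (3,0), (3,2), (4,0), (4,2), (5,0), (5,2), (6,0), (6,2), (7,0), (7,2), (8,0), (8,2)}, so |H| = 18.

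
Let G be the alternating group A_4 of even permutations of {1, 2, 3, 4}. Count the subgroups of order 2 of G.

3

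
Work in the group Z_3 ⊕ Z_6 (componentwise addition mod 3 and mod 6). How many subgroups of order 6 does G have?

|G| = 18 and 6 | 18, so subgroups of order 6 are possible by Lagrange.
The subgroups of order 6 are: {(0,0), (0,1), (0,2), (0,3), (0,4), (0,5)}; {(0,0), (0,3), (1,0), (1,3), (2,0), (2,3)}; {(0,0), (0,3), (1,1), (1,4), (2,2), (2,5)}; {(0,0), (0,3), (1,2), (1,5), (2,1), (2,4)}.
So G has 4 subgroups of order 6.

4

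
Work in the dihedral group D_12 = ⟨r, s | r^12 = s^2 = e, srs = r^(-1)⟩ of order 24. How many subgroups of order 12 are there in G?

3

|G| = 24 and 12 | 24, so subgroups of order 12 are possible by Lagrange.
The subgroups of order 12 are: {e, r, r^2, r^3, r^4, r^5, r^6, r^7, r^8, r^9, r^10, r^11}; {e, r^2, r^4, r^6, r^8, r^10, s, r^2s, r^4s, r^6s, r^8s, r^10s}; {e, r^2, r^4, r^6, r^8, r^10, rs, r^3s, r^5s, r^7s, r^9s, r^11s}.
So G has 3 subgroups of order 12.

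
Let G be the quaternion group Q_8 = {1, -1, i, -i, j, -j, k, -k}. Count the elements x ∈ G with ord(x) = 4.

The elements of order 4 are: i, -i, j, -j, k, -k.
That's 6.

6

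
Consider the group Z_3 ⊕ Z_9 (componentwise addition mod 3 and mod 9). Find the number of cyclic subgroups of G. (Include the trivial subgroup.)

A cyclic subgroup of order d is generated by each of its φ(d) elements of order d, so the cyclic subgroups of order d number (#elements of order d)/φ(d).
Cyclic subgroups by order — order 1: 1; order 3: 4; order 9: 3.
Total: 8.

8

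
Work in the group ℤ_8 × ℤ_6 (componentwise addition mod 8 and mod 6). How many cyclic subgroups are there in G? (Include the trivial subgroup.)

16

A cyclic subgroup of order d is generated by each of its φ(d) elements of order d, so the cyclic subgroups of order d number (#elements of order d)/φ(d).
Cyclic subgroups by order — order 1: 1; order 2: 3; order 3: 1; order 4: 2; order 6: 3; order 8: 2; order 12: 2; order 24: 2.
Total: 16.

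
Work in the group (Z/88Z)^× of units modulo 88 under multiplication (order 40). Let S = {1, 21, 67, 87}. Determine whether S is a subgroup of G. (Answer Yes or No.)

Yes

|S| = 4 divides |G| = 40, consistent with Lagrange.
S contains the identity, every element's inverse is in S, and S is closed under ·: it is a subgroup.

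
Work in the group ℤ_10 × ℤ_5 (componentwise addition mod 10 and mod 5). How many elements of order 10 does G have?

24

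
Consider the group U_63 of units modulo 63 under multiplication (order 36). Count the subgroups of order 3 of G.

4

|G| = 36 and 3 | 36, so subgroups of order 3 are possible by Lagrange.
The subgroups of order 3 are: {1, 4, 16}; {1, 22, 43}; {1, 25, 58}; {1, 37, 46}.
So G has 4 subgroups of order 3.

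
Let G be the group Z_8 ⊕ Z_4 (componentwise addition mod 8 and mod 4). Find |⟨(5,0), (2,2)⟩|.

|⟨(5,0)⟩| = 8 and |⟨(2,2)⟩| = 4, so |H| is a multiple of lcm(8, 4) = 8 and divides |G| = 32.
Closing under the operation: H = {(0,0), (0,2), (1,0), (1,2), (2,0), (2,2), (3,0), (3,2), (4,0), (4,2), (5,0), (5,2), (6,0), (6,2), (7,0), (7,2)}, so |H| = 16.

16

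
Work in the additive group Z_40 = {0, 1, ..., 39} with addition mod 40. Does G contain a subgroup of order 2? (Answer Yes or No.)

2 | 40. A subgroup of order 2 is {0, 20}.

Yes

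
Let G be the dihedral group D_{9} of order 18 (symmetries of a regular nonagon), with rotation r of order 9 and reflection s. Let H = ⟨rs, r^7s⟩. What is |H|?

|⟨rs⟩| = 2 and |⟨r^7s⟩| = 2, so |H| is a multiple of lcm(2, 2) = 2 and divides |G| = 18.
Closing under the operation: H = {e, r^3, r^6, rs, r^4s, r^7s}, so |H| = 6.

6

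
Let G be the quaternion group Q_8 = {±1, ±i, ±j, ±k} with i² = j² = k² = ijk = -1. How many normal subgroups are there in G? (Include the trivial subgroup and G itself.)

6

G has 6 subgroups. Checking conjugation-invariance by order — order 1: 1/1 normal; order 2: 1/1 normal; order 4: 3/3 normal; order 8: 1/1 normal.
Total normal subgroups: 6.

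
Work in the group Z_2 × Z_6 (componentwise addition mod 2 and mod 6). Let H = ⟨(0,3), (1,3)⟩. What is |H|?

4

|⟨(0,3)⟩| = 2 and |⟨(1,3)⟩| = 2, so |H| is a multiple of lcm(2, 2) = 2 and divides |G| = 12.
Closing under the operation: H = {(0,0), (0,3), (1,0), (1,3)}, so |H| = 4.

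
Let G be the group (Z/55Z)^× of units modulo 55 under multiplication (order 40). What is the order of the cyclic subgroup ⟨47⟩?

20

Compute successive powers of 47 mod 55: 47, 9, 38, 26, 12, 14, 53, 16, …; 47^20 ≡ 1 (mod 55).
So |⟨47⟩| = 20.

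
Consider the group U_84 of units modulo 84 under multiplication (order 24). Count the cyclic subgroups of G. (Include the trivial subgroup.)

16

Group the elements of G by the cyclic subgroup they generate; each cyclic subgroup of order d accounts for φ(d) elements.
Cyclic subgroups by order — order 1: 1; order 2: 7; order 3: 1; order 6: 7.
Total: 16.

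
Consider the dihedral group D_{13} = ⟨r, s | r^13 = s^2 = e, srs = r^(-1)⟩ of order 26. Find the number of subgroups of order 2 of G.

13

|G| = 26 and 2 | 26, so subgroups of order 2 are possible by Lagrange.
The subgroups of order 2 are: {e, r^10s}; {e, r^11s}; {e, r^12s}; {e, r^2s}; … (13 in all).
So G has 13 subgroups of order 2.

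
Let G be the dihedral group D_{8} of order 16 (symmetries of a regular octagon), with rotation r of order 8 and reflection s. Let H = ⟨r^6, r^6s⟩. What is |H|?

8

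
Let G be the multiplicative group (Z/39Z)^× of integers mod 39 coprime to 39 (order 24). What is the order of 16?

Compute successive powers of 16 mod 39: 16, 22, 1; 16^3 ≡ 1 (mod 39).
So |⟨16⟩| = 3.

3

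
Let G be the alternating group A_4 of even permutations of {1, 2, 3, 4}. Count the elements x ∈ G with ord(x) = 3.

8

The elements of order 3 are: (2 3 4), (2 4 3), (1 2 3), (1 2 4), (1 3 2), (1 3 4), (1 4 2), (1 4 3).
That's 8.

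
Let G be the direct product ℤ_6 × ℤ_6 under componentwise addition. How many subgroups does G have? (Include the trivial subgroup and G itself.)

30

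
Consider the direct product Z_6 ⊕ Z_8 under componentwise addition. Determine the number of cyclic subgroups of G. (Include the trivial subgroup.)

16

Group the elements of G by the cyclic subgroup they generate; each cyclic subgroup of order d accounts for φ(d) elements.
Cyclic subgroups by order — order 1: 1; order 2: 3; order 3: 1; order 4: 2; order 6: 3; order 8: 2; order 12: 2; order 24: 2.
Total: 16.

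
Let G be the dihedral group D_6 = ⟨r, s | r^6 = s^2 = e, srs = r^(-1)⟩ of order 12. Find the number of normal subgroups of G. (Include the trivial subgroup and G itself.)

7

G has 16 subgroups. Checking conjugation-invariance by order — order 1: 1/1 normal; order 2: 1/7 normal; order 3: 1/1 normal; order 4: 0/3 normal; order 6: 3/3 normal; order 12: 1/1 normal.
Total normal subgroups: 7.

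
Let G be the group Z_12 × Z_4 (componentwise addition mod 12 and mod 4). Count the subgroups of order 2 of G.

|G| = 48 and 2 | 48, so subgroups of order 2 are possible by Lagrange.
The subgroups of order 2 are: {(0,0), (0,2)}; {(0,0), (6,0)}; {(0,0), (6,2)}.
So G has 3 subgroups of order 2.

3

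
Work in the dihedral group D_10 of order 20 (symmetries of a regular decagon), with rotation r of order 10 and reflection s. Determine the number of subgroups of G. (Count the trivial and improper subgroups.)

|G| = 20, so by Lagrange every subgroup order divides 20. Divisors: 1, 2, 4, 5, 10, 20.
Subgroups by order — order 1: 1; order 2: 11; order 4: 5; order 5: 1; order 10: 3; order 20: 1.
Total: 1 + 11 + 5 + 1 + 3 + 1 = 22.

22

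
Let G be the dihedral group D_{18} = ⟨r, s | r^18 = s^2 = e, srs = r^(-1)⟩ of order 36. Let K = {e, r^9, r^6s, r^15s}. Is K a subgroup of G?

|K| = 4 divides |G| = 36, consistent with Lagrange.
K contains the identity, every element's inverse is in K, and K is closed under ·: it is a subgroup.

Yes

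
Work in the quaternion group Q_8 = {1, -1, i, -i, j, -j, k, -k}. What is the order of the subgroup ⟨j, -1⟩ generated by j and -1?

|⟨j⟩| = 4 and |⟨-1⟩| = 2, so |H| is a multiple of lcm(4, 2) = 4 and divides |G| = 8.
Closing under the operation: H = {1, -1, j, -j}, so |H| = 4.

4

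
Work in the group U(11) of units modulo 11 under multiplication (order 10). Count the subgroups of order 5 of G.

|G| = 10 and 5 | 10, so subgroups of order 5 are possible by Lagrange.
The subgroups of order 5 are: {1, 3, 4, 5, 9}.
So G has 1 subgroup of order 5.

1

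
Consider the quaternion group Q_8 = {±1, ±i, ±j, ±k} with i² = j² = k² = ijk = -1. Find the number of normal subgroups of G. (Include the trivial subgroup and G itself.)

G has 6 subgroups. Checking conjugation-invariance by order — order 1: 1/1 normal; order 2: 1/1 normal; order 4: 3/3 normal; order 8: 1/1 normal.
Total normal subgroups: 6.

6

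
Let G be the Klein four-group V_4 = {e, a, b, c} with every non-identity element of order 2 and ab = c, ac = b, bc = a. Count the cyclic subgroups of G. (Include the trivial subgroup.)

4

Group the elements of G by the cyclic subgroup they generate; each cyclic subgroup of order d accounts for φ(d) elements.
Cyclic subgroups by order — order 1: 1; order 2: 3.
Total: 4.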